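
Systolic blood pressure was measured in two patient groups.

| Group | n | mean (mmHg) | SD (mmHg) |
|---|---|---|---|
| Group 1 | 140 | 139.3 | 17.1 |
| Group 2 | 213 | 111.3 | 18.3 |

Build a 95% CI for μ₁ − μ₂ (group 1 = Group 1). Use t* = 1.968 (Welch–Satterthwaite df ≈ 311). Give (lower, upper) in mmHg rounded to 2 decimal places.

Standard errors of each mean: 17.1/√140 = 1.4452 and 18.3/√213 = 1.2539.
SE(x̄₁ − x̄₂) = √(1.4452² + 1.2539²) = 1.9133 for independent samples with unequal variances.
With t* = 1.968, the margin is 1.968 × 1.9133 = 3.7654.
x̄₁ − x̄₂ = 139.3 − 111.3 = 28.0000; the interval is 28.0000 ± 3.7654 = (24.23, 31.77).

(24.23, 31.77)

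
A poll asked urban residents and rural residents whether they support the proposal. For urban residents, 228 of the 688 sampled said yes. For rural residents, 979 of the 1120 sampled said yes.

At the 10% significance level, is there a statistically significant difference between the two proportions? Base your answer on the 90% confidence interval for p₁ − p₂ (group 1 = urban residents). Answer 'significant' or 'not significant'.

p̂₁ = 228/688 = 0.3314 and p̂₂ = 979/1120 = 0.8741.
SE₁ = √(p̂₁(1−p̂₁)/n₁) = √(0.3314·0.6686/688) = 0.01795; SE₂ = √(0.8741·0.1259/1120) = 0.00991.
Independent samples: SE of the difference = √(SE₁² + SE₂²) = √(0.0003222025 + 0.0000982081) = 0.02050.
z* for 90% confidence is 1.645, so the margin of error is 1.645 × 0.02050 = 0.03372.
Point estimate p̂₁ − p̂₂ = 0.3314 − 0.8741 = -0.5427.
-0.5427 ± 0.03372 → (-0.57642, -0.50898).
The interval (-0.57642, -0.50898) does not contain 0, so the difference is significant.

significant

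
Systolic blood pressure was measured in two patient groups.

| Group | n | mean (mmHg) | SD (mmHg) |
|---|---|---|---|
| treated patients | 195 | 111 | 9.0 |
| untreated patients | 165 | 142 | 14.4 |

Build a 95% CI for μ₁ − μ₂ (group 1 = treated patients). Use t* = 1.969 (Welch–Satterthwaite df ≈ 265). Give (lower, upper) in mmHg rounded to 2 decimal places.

SE₁ = s₁/√n₁ = 9.0/√195 = 0.6445; SE₂ = 14.4/√165 = 1.1210.
Independent samples, unequal variances: SE_diff = √(SE₁² + SE₂²) = √(0.41538025 + 1.256641) = 1.2931.
t* = 1.969, so margin of error = 1.969 × 1.2931 = 2.5461.
Difference in means = 111 − 142 = -31.0000.
-31.0000 ± 2.5461 → (-33.55, -28.45).

(-33.55, -28.45)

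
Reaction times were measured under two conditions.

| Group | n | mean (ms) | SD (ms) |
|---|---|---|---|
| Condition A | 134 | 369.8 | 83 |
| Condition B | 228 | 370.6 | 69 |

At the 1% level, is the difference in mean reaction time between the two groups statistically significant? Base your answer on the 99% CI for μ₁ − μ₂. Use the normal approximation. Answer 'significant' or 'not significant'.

not significant

SE₁ = s₁/√n₁ = 83/√134 = 7.1701; SE₂ = 69/√228 = 4.5696.
Independent samples, unequal variances: SE_diff = √(SE₁² + SE₂²) = √(51.41033401 + 20.88124416) = 8.5024.
z* = 2.576, so margin of error = 2.576 × 8.5024 = 21.9022.
Difference in means = 369.8 − 370.6 = -0.8000.
-0.8000 ± 21.9022 → (-22.7022, 21.1022).
The interval (-22.7022, 21.1022) contains 0, so the difference is not significant.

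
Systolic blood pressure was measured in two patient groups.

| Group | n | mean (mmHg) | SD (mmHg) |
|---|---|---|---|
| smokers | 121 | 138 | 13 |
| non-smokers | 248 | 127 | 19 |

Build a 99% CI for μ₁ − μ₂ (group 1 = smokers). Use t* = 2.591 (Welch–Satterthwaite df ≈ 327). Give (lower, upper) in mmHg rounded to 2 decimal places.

Per-group SEs: s₁/√n₁ = 13/√121 = 1.1818, s₂/√n₂ = 19/√248 = 1.2065.
Unpooled SE of the difference: √(1.39665124 + 1.45564225) = 1.6889.
Margin of error = t* · SE = 2.591 × 1.6889 = 4.3759.
x̄₁ − x̄₂ = 138 − 127 = 11.0000.
CI: 11.0000 ± 4.3759 = (6.62, 15.38).

(6.62, 15.38)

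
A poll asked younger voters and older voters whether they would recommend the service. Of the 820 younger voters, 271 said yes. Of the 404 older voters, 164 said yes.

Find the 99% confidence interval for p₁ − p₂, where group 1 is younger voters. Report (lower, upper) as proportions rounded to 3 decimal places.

First, p̂₁ = 271/820 = 0.3305; p̂₂ = 164/404 = 0.4059.
The two standard errors are √(0.3305×0.6695/820) = 0.01643 and √(0.4059×0.5941/404) = 0.02443.
Because the samples are independent, SE_diff = √(0.01643² + 0.02443²) = 0.02944.
Using z* = 2.576 for 99%, ME = 2.576 × 0.02944 = 0.07584.
p̂₁ − p̂₂ = -0.0754; interval -0.0754 ± 0.07584 gives (-0.151, 0.000).

(-0.151, 0.000)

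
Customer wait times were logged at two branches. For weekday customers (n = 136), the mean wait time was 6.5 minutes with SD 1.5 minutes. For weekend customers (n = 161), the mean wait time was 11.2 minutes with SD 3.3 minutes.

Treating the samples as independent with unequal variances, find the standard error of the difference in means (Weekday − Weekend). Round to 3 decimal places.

SE₁ = s₁/√n₁ = 1.5/√136 = 0.1286; SE₂ = 3.3/√161 = 0.2601.
Independent samples, unequal variances: SE_diff = √(SE₁² + SE₂²) = √(0.01653796 + 0.06765201) = 0.2902.

0.290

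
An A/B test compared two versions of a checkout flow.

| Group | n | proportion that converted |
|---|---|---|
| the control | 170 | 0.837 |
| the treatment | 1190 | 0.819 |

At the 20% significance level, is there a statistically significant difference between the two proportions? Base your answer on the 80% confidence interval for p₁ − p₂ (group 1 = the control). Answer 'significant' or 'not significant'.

The two standard errors are √(0.8370×0.1630/170) = 0.02833 and √(0.8190×0.1810/1190) = 0.01116.
Because the samples are independent, SE_diff = √(0.02833² + 0.01116²) = 0.03045.
Using z* = 1.282 for 80%, ME = 1.282 × 0.03045 = 0.03904.
p̂₁ − p̂₂ = 0.0180; interval 0.0180 ± 0.03904 gives (-0.02104, 0.05704).
The interval (-0.02104, 0.05704) contains 0, so the difference is not significant.

not significant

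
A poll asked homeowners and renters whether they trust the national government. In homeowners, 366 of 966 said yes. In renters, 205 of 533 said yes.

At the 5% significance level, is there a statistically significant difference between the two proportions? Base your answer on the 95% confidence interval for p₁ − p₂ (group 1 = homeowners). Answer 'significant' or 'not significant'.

not significant

First, p̂₁ = 366/966 = 0.3789; p̂₂ = 205/533 = 0.3846.
The two standard errors are √(0.3789×0.6211/966) = 0.01561 and √(0.3846×0.6154/533) = 0.02107.
Because the samples are independent, SE_diff = √(0.01561² + 0.02107²) = 0.02622.
Using z* = 1.960 for 95%, ME = 1.960 × 0.02622 = 0.05139.
p̂₁ − p̂₂ = -0.0057; interval -0.0057 ± 0.05139 gives (-0.05709, 0.04569).
The interval (-0.05709, 0.04569) contains 0, so the difference is not significant.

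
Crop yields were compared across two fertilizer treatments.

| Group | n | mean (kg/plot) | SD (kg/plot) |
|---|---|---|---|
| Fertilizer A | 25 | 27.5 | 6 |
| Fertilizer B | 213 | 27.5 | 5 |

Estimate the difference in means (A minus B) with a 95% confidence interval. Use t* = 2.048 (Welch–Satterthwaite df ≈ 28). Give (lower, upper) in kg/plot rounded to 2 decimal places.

(-2.56, 2.56)

SE₁ = s₁/√n₁ = 6/√25 = 1.2000; SE₂ = 5/√213 = 0.3426.
Independent samples, unequal variances: SE_diff = √(SE₁² + SE₂²) = √(1.44 + 0.11737476) = 1.2479.
t* = 2.048, so margin of error = 2.048 × 1.2479 = 2.5557.
Difference in means = 27.5 − 27.5 = 0.0000.
0.0000 ± 2.5557 → (-2.56, 2.56).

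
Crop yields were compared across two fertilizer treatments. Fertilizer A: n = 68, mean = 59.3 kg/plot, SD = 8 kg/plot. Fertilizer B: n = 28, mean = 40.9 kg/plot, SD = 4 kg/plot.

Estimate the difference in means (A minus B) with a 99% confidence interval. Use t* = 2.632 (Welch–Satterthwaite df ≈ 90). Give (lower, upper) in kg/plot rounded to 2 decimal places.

(15.16, 21.64)

SE₁ = s₁/√n₁ = 8/√68 = 0.9701; SE₂ = 4/√28 = 0.7559.
Independent samples, unequal variances: SE_diff = √(SE₁² + SE₂²) = √(0.94109401 + 0.57138481) = 1.2298.
t* = 2.632, so margin of error = 2.632 × 1.2298 = 3.2368.
Difference in means = 59.3 − 40.9 = 18.4000.
18.4000 ± 3.2368 → (15.16, 21.64).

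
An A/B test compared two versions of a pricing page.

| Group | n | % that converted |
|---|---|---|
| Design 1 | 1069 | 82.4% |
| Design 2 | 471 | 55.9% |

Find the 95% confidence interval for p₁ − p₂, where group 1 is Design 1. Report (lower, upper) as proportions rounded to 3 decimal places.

(0.215, 0.315)

Each SE is √(p̂(1−p̂)/n): √(0.8240·0.1760/1069) = 0.01165 and √(0.5590·0.4410/471) = 0.02288.
SE(p̂₁ − p̂₂) = √(SE₁² + SE₂²) = √(0.0001357225 + 0.0005234944) = 0.02568, since the two samples are independent.
At 95% confidence z* = 1.960; margin = 1.960 × 0.02568 = 0.05033.
The difference is 0.8240 − 0.5590 = 0.2650, so the interval is 0.2650 ± 0.05033 = (0.215, 0.315).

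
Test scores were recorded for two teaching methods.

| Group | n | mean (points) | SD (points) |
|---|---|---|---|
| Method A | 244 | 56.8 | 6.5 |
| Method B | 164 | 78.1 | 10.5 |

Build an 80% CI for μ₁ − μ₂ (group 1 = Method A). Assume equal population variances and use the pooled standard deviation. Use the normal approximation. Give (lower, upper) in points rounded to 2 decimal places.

(-22.38, -20.22)

s_p = √[((n₁−1)s₁² + (n₂−1)s₂²)/(n₁+n₂−2)] = √[(243·6.5² + 163·10.5²)/406] = 8.3397.
SE = 8.3397·√(1/244 + 1/164) = 0.8421.
With z* = 1.282, margin = 1.282 × 0.8421 = 1.0796.
x̄₁ − x̄₂ = 56.8 − 78.1 = -21.3000; interval -21.3000 ± 1.0796 = (-22.38, -20.22).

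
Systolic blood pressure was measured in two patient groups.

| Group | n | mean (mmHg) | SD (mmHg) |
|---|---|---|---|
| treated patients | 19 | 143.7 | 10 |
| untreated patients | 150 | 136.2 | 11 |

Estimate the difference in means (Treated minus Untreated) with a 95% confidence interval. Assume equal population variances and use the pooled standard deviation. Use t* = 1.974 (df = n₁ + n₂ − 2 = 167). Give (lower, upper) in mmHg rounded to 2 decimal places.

Pooled variance s_p² = [18·10² + 149·11²] / (19+150−2) = 118.7365, so s_p = 10.8966.
SE_diff = s_p·√(1/n₁ + 1/n₂) = 10.8966·√(1/19 + 1/150) = 2.6535.
t* = 1.974; margin = 1.974 × 2.6535 = 5.2380.
Difference = 143.7 − 136.2 = 7.5000.
7.5000 ± 5.2380 → (2.26, 12.74).

(2.26, 12.74)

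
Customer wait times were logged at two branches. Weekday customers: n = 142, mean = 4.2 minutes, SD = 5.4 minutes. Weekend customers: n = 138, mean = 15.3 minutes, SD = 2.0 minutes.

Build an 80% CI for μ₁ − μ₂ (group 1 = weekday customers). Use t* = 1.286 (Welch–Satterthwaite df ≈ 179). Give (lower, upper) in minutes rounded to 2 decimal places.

(-11.72, -10.48)

Standard errors of each mean: 5.4/√142 = 0.4532 and 2.0/√138 = 0.1703.
SE(x̄₁ − x̄₂) = √(0.4532² + 0.1703²) = 0.4841 for independent samples with unequal variances.
With t* = 1.286, the margin is 1.286 × 0.4841 = 0.6226.
x̄₁ − x̄₂ = 4.2 − 15.3 = -11.1000; the interval is -11.1000 ± 0.6226 = (-11.72, -10.48).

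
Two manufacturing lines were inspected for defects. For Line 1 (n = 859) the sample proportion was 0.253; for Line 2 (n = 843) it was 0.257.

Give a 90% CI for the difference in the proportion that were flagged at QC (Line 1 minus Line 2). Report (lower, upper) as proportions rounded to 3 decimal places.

(-0.039, 0.031)

Each SE is √(p̂(1−p̂)/n): √(0.2530·0.7470/859) = 0.01483 and √(0.2570·0.7430/843) = 0.01505.
SE(p̂₁ − p̂₂) = √(SE₁² + SE₂²) = √(0.0002199289 + 0.0002265025) = 0.02113, since the two samples are independent.
At 90% confidence z* = 1.645; margin = 1.645 × 0.02113 = 0.03476.
The difference is 0.2530 − 0.2570 = -0.0040, so the interval is -0.0040 ± 0.03476 = (-0.039, 0.031).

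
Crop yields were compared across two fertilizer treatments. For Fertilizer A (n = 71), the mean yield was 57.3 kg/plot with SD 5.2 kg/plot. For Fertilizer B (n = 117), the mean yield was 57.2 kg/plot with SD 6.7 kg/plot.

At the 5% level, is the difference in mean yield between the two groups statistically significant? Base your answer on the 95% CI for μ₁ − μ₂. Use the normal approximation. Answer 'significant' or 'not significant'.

not significant

Per-group SEs: s₁/√n₁ = 5.2/√71 = 0.6171, s₂/√n₂ = 6.7/√117 = 0.6194.
Unpooled SE of the difference: √(0.38081241 + 0.38365636) = 0.8743.
Margin of error = z* · SE = 1.960 × 0.8743 = 1.7136.
x̄₁ − x̄₂ = 57.3 − 57.2 = 0.1000.
CI: 0.1000 ± 1.7136 = (-1.6136, 1.8136).
The interval (-1.6136, 1.8136) contains 0, so the difference is not significant.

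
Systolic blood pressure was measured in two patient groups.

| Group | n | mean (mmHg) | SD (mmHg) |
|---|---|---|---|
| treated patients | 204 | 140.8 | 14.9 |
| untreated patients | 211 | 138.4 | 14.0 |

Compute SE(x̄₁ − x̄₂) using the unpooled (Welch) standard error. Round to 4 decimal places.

Per-group SEs: s₁/√n₁ = 14.9/√204 = 1.0432, s₂/√n₂ = 14.0/√211 = 0.9638.
Unpooled SE of the difference: √(1.08826624 + 0.92891044) = 1.4203.

1.4203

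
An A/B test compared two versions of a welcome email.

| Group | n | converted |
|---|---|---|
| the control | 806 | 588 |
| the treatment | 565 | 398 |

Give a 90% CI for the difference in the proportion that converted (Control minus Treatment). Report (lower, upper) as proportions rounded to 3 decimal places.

Sample proportions: 588/806 = 0.7295, 398/565 = 0.7044.
Each SE is √(p̂(1−p̂)/n): √(0.7295·0.2705/806) = 0.01565 and √(0.7044·0.2956/565) = 0.01920.
SE(p̂₁ − p̂₂) = √(SE₁² + SE₂²) = √(0.0002449225 + 0.00036864) = 0.02477, since the two samples are independent.
At 90% confidence z* = 1.645; margin = 1.645 × 0.02477 = 0.04075.
The difference is 0.7295 − 0.7044 = 0.0251, so the interval is 0.0251 ± 0.04075 = (-0.016, 0.066).

(-0.016, 0.066)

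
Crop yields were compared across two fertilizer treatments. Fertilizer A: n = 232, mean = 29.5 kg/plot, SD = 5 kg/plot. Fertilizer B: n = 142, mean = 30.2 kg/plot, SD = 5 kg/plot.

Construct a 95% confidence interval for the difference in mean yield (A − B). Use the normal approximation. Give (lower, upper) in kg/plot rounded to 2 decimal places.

(-1.74, 0.34)

Per-group SEs: s₁/√n₁ = 5/√232 = 0.3283, s₂/√n₂ = 5/√142 = 0.4196.
Unpooled SE of the difference: √(0.10778089 + 0.17606416) = 0.5328.
Margin of error = z* · SE = 1.960 × 0.5328 = 1.0443.
x̄₁ − x̄₂ = 29.5 − 30.2 = -0.7000.
CI: -0.7000 ± 1.0443 = (-1.74, 0.34).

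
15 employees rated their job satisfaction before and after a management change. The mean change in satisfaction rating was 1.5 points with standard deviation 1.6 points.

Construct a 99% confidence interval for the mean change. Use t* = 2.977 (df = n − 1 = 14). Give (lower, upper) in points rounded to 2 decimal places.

(0.27, 2.73)

This is a matched-pairs design, so SE = s_d/√n = 1.6/√15 = 0.4131.
Margin = 2.977 × 0.4131 = 1.2298; the interval is 1.5 ± 1.2298 = (0.27, 2.73).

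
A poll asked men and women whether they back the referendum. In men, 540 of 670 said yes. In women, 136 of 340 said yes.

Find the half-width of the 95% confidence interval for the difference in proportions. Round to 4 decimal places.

Sample proportions: 540/670 = 0.8060, 136/340 = 0.4000.
Each SE is √(p̂(1−p̂)/n): √(0.8060·0.1940/670) = 0.01528 and √(0.4000·0.6000/340) = 0.02657.
SE(p̂₁ − p̂₂) = √(SE₁² + SE₂²) = √(0.0002334784 + 0.0007059649) = 0.03065, since the two samples are independent.
At 95% confidence z* = 1.960; margin = 1.960 × 0.03065 = 0.06007.

0.0601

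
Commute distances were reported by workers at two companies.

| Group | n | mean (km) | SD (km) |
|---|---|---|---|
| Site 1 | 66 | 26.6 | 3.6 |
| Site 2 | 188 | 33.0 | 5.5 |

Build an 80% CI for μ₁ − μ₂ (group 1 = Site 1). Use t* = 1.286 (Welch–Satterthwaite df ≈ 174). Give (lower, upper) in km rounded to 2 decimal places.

Standard errors of each mean: 3.6/√66 = 0.4431 and 5.5/√188 = 0.4011.
SE(x̄₁ − x̄₂) = √(0.4431² + 0.4011²) = 0.5977 for independent samples with unequal variances.
With t* = 1.286, the margin is 1.286 × 0.5977 = 0.7686.
x̄₁ − x̄₂ = 26.6 − 33.0 = -6.4000; the interval is -6.4000 ± 0.7686 = (-7.17, -5.63).

(-7.17, -5.63)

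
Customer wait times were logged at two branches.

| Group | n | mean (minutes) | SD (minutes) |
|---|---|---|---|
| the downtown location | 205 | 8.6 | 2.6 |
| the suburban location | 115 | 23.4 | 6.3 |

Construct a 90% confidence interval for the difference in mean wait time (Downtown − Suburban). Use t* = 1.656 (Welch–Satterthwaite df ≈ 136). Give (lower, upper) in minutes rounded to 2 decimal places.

Standard errors of each mean: 2.6/√205 = 0.1816 and 6.3/√115 = 0.5875.
SE(x̄₁ − x̄₂) = √(0.1816² + 0.5875²) = 0.6149 for independent samples with unequal variances.
With t* = 1.656, the margin is 1.656 × 0.6149 = 1.0183.
x̄₁ − x̄₂ = 8.6 − 23.4 = -14.8000; the interval is -14.8000 ± 1.0183 = (-15.82, -13.78).

(-15.82, -13.78)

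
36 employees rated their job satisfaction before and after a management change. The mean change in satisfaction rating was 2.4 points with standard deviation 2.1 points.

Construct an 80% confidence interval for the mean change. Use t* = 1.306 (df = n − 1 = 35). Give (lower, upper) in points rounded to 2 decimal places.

This is a matched-pairs design, so SE = s_d/√n = 2.1/√36 = 0.3500.
Margin = 1.306 × 0.3500 = 0.4571; the interval is 2.4 ± 0.4571 = (1.94, 2.86).

(1.94, 2.86)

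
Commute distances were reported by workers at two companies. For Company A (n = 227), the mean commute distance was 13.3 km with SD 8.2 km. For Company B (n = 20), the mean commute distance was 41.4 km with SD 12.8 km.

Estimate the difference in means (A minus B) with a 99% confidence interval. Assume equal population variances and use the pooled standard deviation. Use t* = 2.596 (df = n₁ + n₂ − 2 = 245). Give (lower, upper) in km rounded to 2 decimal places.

s_p = √[((n₁−1)s₁² + (n₂−1)s₂²)/(n₁+n₂−2)] = √[(226·8.2² + 19·12.8²)/245] = 8.6447.
SE = 8.6447·√(1/227 + 1/20) = 2.0164.
With t* = 2.596, margin = 2.596 × 2.0164 = 5.2346.
x̄₁ − x̄₂ = 13.3 − 41.4 = -28.1000; interval -28.1000 ± 5.2346 = (-33.33, -22.87).

(-33.33, -22.87)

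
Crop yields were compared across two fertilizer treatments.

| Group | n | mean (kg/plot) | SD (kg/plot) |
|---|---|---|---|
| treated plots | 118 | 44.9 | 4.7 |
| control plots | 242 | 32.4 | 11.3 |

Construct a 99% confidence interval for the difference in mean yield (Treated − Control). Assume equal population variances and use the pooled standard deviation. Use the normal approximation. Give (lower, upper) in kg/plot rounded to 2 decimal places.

(9.71, 15.29)

Pooled variance s_p² = [117·4.7² + 241·11.3²] / (118+242−2) = 93.1783, so s_p = 9.6529.
SE_diff = s_p·√(1/n₁ + 1/n₂) = 9.6529·√(1/118 + 1/242) = 1.0838.
z* = 2.576; margin = 2.576 × 1.0838 = 2.7919.
Difference = 44.9 − 32.4 = 12.5000.
12.5000 ± 2.7919 → (9.71, 15.29).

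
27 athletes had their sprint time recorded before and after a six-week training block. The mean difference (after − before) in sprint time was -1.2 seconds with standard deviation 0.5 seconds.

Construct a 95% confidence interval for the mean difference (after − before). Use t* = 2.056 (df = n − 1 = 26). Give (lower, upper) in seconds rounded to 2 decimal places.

This is a matched-pairs design, so SE = s_d/√n = 0.5/√27 = 0.0962.
Margin = 2.056 × 0.0962 = 0.1978; the interval is -1.2 ± 0.1978 = (-1.40, -1.00).

(-1.40, -1.00)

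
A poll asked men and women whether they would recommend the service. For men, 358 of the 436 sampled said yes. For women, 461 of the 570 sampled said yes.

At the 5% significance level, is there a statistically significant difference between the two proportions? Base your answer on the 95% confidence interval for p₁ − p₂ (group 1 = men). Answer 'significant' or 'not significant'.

Sample proportions: 358/436 = 0.8211, 461/570 = 0.8088.
Each SE is √(p̂(1−p̂)/n): √(0.8211·0.1789/436) = 0.01836 and √(0.8088·0.1912/570) = 0.01647.
SE(p̂₁ − p̂₂) = √(SE₁² + SE₂²) = √(0.0003370896 + 0.0002712609) = 0.02466, since the two samples are independent.
At 95% confidence z* = 1.960; margin = 1.960 × 0.02466 = 0.04833.
The difference is 0.8211 − 0.8088 = 0.0123, so the interval is 0.0123 ± 0.04833 = (-0.03603, 0.06063).
The interval (-0.03603, 0.06063) contains 0, so the difference is not significant.

not significant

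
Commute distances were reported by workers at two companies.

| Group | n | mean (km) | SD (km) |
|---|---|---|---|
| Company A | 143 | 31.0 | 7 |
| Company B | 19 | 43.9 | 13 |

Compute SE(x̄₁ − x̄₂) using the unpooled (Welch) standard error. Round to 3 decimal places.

Standard errors of each mean: 7/√143 = 0.5854 and 13/√19 = 2.9824.
SE(x̄₁ − x̄₂) = √(0.5854² + 2.9824²) = 3.0393 for independent samples with unequal variances.

3.039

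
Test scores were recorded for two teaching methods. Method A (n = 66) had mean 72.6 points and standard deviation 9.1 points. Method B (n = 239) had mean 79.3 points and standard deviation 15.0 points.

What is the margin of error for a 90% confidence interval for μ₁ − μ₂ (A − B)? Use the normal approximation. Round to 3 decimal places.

2.438

Per-group SEs: s₁/√n₁ = 9.1/√66 = 1.1201, s₂/√n₂ = 15.0/√239 = 0.9703.
Unpooled SE of the difference: √(1.25462401 + 0.94148209) = 1.4819.
Margin of error = z* · SE = 1.645 × 1.4819 = 2.4377.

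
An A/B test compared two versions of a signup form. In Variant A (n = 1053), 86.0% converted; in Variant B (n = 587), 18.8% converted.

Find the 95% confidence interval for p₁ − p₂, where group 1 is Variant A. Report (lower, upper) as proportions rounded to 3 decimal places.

The two standard errors are √(0.8600×0.1400/1053) = 0.01069 and √(0.1880×0.8120/587) = 0.01613.
Because the samples are independent, SE_diff = √(0.01069² + 0.01613²) = 0.01935.
Using z* = 1.960 for 95%, ME = 1.960 × 0.01935 = 0.03793.
p̂₁ − p̂₂ = 0.6720; interval 0.6720 ± 0.03793 gives (0.634, 0.710).

(0.634, 0.710)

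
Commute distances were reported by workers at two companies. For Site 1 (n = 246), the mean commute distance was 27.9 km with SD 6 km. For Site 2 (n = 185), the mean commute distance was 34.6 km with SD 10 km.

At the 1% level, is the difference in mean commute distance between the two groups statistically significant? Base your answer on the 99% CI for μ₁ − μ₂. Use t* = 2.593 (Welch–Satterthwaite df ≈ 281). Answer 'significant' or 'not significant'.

Per-group SEs: s₁/√n₁ = 6/√246 = 0.3825, s₂/√n₂ = 10/√185 = 0.7352.
Unpooled SE of the difference: √(0.14630625 + 0.54051904) = 0.8287.
Margin of error = t* · SE = 2.593 × 0.8287 = 2.1488.
x̄₁ − x̄₂ = 27.9 − 34.6 = -6.7000.
CI: -6.7000 ± 2.1488 = (-8.8488, -4.5512).
The interval (-8.8488, -4.5512) does not contain 0, so the difference is significant.

significant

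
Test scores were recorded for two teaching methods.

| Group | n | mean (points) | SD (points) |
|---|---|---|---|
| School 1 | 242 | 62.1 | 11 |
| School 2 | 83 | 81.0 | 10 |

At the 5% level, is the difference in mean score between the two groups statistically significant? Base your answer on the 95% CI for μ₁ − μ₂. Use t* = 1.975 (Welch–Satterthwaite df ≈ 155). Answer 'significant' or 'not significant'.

Standard errors of each mean: 11/√242 = 0.7071 and 10/√83 = 1.0976.
SE(x̄₁ − x̄₂) = √(0.7071² + 1.0976²) = 1.3056 for independent samples with unequal variances.
With t* = 1.975, the margin is 1.975 × 1.3056 = 2.5786.
x̄₁ − x̄₂ = 62.1 − 81.0 = -18.9000; the interval is -18.9000 ± 2.5786 = (-21.4786, -16.3214).
The interval (-21.4786, -16.3214) does not contain 0, so the difference is significant.

significant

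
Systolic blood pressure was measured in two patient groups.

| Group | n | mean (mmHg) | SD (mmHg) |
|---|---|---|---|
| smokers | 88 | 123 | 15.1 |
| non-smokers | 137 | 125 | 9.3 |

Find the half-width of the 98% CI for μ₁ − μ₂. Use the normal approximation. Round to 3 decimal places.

Per-group SEs: s₁/√n₁ = 15.1/√88 = 1.6097, s₂/√n₂ = 9.3/√137 = 0.7946.
Unpooled SE of the difference: √(2.59113409 + 0.63138916) = 1.7951.
Margin of error = z* · SE = 2.326 × 1.7951 = 4.1754.

4.175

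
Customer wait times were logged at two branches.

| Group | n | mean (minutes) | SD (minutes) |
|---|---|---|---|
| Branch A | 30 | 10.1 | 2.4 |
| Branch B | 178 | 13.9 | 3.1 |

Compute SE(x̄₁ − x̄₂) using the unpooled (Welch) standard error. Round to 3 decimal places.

0.496

SE₁ = s₁/√n₁ = 2.4/√30 = 0.4382; SE₂ = 3.1/√178 = 0.2324.
Independent samples, unequal variances: SE_diff = √(SE₁² + SE₂²) = √(0.19201924 + 0.05400976) = 0.4960.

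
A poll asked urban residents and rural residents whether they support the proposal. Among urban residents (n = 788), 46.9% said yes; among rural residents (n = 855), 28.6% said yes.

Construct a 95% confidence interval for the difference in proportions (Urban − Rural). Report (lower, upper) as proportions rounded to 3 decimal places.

(0.137, 0.229)

The two standard errors are √(0.4690×0.5310/788) = 0.01778 and √(0.2860×0.7140/855) = 0.01545.
Because the samples are independent, SE_diff = √(0.01778² + 0.01545²) = 0.02355.
Using z* = 1.960 for 95%, ME = 1.960 × 0.02355 = 0.04616.
p̂₁ − p̂₂ = 0.1830; interval 0.1830 ± 0.04616 gives (0.137, 0.229).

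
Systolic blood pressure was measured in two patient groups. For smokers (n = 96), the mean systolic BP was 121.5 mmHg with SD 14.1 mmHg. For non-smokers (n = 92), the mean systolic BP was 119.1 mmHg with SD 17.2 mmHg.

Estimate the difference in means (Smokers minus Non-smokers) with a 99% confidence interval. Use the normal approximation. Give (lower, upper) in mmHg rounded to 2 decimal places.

Standard errors of each mean: 14.1/√96 = 1.4391 and 17.2/√92 = 1.7932.
SE(x̄₁ − x̄₂) = √(1.4391² + 1.7932²) = 2.2993 for independent samples with unequal variances.
With z* = 2.576, the margin is 2.576 × 2.2993 = 5.9230.
x̄₁ − x̄₂ = 121.5 − 119.1 = 2.4000; the interval is 2.4000 ± 5.9230 = (-3.52, 8.32).

(-3.52, 8.32)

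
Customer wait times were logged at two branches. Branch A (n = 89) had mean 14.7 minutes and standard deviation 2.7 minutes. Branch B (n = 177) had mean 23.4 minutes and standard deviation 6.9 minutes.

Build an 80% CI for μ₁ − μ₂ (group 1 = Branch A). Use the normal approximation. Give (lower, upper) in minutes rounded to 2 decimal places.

Per-group SEs: s₁/√n₁ = 2.7/√89 = 0.2862, s₂/√n₂ = 6.9/√177 = 0.5186.
Unpooled SE of the difference: √(0.08191044 + 0.26894596) = 0.5923.
Margin of error = z* · SE = 1.282 × 0.5923 = 0.7593.
x̄₁ − x̄₂ = 14.7 − 23.4 = -8.7000.
CI: -8.7000 ± 0.7593 = (-9.46, -7.94).

(-9.46, -7.94)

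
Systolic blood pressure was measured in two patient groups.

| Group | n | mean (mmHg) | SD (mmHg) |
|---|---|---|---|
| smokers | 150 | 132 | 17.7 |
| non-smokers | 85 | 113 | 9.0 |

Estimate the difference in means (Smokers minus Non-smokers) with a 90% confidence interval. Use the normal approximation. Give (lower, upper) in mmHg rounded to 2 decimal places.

(16.13, 21.87)

SE₁ = s₁/√n₁ = 17.7/√150 = 1.4452; SE₂ = 9.0/√85 = 0.9762.
Independent samples, unequal variances: SE_diff = √(SE₁² + SE₂²) = √(2.08860304 + 0.95296644) = 1.7440.
z* = 1.645, so margin of error = 1.645 × 1.7440 = 2.8689.
Difference in means = 132 − 113 = 19.0000.
19.0000 ± 2.8689 → (16.13, 21.87).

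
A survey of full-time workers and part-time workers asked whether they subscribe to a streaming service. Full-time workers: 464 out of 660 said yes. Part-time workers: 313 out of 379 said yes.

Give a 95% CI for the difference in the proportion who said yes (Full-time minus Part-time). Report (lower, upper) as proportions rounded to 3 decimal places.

First, p̂₁ = 464/660 = 0.7030; p̂₂ = 313/379 = 0.8259.
The two standard errors are √(0.7030×0.2970/660) = 0.01779 and √(0.8259×0.1741/379) = 0.01948.
Because the samples are independent, SE_diff = √(0.01779² + 0.01948²) = 0.02638.
Using z* = 1.960 for 95%, ME = 1.960 × 0.02638 = 0.05170.
p̂₁ − p̂₂ = -0.1229; interval -0.1229 ± 0.05170 gives (-0.175, -0.071).

(-0.175, -0.071)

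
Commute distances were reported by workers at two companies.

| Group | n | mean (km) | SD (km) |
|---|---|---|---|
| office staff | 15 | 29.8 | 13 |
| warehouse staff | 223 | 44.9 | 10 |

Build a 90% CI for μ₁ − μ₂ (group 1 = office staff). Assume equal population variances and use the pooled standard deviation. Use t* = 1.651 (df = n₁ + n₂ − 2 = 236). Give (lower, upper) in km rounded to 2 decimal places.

Pooled variance s_p² = [14·13² + 222·10²] / (15+223−2) = 104.0932, so s_p = 10.2026.
SE_diff = s_p·√(1/n₁ + 1/n₂) = 10.2026·√(1/15 + 1/223) = 2.7215.
t* = 1.651; margin = 1.651 × 2.7215 = 4.4932.
Difference = 29.8 − 44.9 = -15.1000.
-15.1000 ± 4.4932 → (-19.59, -10.61).

(-19.59, -10.61)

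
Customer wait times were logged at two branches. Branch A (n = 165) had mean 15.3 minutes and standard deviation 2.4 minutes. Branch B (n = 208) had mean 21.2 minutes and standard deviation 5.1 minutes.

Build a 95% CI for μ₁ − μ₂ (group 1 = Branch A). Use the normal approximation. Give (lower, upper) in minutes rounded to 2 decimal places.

(-6.68, -5.12)

Standard errors of each mean: 2.4/√165 = 0.1868 and 5.1/√208 = 0.3536.
SE(x̄₁ − x̄₂) = √(0.1868² + 0.3536²) = 0.3999 for independent samples with unequal variances.
With z* = 1.960, the margin is 1.960 × 0.3999 = 0.7838.
x̄₁ − x̄₂ = 15.3 − 21.2 = -5.9000; the interval is -5.9000 ± 0.7838 = (-6.68, -5.12).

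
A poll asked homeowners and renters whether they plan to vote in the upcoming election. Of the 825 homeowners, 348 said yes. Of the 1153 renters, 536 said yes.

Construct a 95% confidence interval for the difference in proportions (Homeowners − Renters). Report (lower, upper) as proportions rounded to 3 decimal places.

Sample proportions: 348/825 = 0.4218, 536/1153 = 0.4649.
Each SE is √(p̂(1−p̂)/n): √(0.4218·0.5782/825) = 0.01719 and √(0.4649·0.5351/1153) = 0.01469.
SE(p̂₁ − p̂₂) = √(SE₁² + SE₂²) = √(0.0002954961 + 0.0002157961) = 0.02261, since the two samples are independent.
At 95% confidence z* = 1.960; margin = 1.960 × 0.02261 = 0.04432.
The difference is 0.4218 − 0.4649 = -0.0431, so the interval is -0.0431 ± 0.04432 = (-0.087, 0.001).

(-0.087, 0.001)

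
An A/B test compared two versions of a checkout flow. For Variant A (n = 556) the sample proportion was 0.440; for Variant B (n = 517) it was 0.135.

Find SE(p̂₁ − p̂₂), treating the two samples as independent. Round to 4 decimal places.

0.0259

Each SE is √(p̂(1−p̂)/n): √(0.4400·0.5600/556) = 0.02105 and √(0.1350·0.8650/517) = 0.01503.
SE(p̂₁ − p̂₂) = √(SE₁² + SE₂²) = √(0.0004431025 + 0.0002259009) = 0.02587, since the two samples are independent.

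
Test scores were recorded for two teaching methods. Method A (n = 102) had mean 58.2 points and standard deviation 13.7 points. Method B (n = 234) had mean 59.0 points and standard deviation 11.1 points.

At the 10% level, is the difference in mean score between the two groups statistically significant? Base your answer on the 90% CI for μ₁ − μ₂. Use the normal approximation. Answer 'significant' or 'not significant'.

not significant

SE₁ = s₁/√n₁ = 13.7/√102 = 1.3565; SE₂ = 11.1/√234 = 0.7256.
Independent samples, unequal variances: SE_diff = √(SE₁² + SE₂²) = √(1.84009225 + 0.52649536) = 1.5384.
z* = 1.645, so margin of error = 1.645 × 1.5384 = 2.5307.
Difference in means = 58.2 − 59.0 = -0.8000.
-0.8000 ± 2.5307 → (-3.3307, 1.7307).
The interval (-3.3307, 1.7307) contains 0, so the difference is not significant.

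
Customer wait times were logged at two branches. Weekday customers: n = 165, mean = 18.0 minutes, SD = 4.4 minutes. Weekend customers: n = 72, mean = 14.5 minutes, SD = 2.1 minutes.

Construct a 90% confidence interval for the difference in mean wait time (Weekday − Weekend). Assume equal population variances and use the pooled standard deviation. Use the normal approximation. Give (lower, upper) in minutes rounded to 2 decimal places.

Pooled variance s_p² = [164·4.4² + 71·2.1²] / (165+72−2) = 14.8432, so s_p = 3.8527.
SE_diff = s_p·√(1/n₁ + 1/n₂) = 3.8527·√(1/165 + 1/72) = 0.5442.
z* = 1.645; margin = 1.645 × 0.5442 = 0.8952.
Difference = 18.0 − 14.5 = 3.5000.
3.5000 ± 0.8952 → (2.60, 4.40).

(2.60, 4.40)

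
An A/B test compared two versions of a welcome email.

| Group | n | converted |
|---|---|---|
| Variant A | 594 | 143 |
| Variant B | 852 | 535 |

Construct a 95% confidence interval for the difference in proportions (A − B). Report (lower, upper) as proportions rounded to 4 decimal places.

(-0.4345, -0.3399)

Sample proportions: 143/594 = 0.2407, 535/852 = 0.6279.
Each SE is √(p̂(1−p̂)/n): √(0.2407·0.7593/594) = 0.01754 and √(0.6279·0.3721/852) = 0.01656.
SE(p̂₁ − p̂₂) = √(SE₁² + SE₂²) = √(0.0003076516 + 0.0002742336) = 0.02412, since the two samples are independent.
At 95% confidence z* = 1.960; margin = 1.960 × 0.02412 = 0.04728.
The difference is 0.2407 − 0.6279 = -0.3872, so the interval is -0.3872 ± 0.04728 = (-0.4345, -0.3399).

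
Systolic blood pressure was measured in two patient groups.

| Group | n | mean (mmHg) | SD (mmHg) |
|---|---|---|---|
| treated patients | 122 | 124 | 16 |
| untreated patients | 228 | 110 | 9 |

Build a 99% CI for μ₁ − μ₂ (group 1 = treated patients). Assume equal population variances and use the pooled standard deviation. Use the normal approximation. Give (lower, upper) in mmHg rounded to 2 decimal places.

s_p = √[((n₁−1)s₁² + (n₂−1)s₂²)/(n₁+n₂−2)] = √[(121·16² + 227·9²)/348] = 11.9100.
SE = 11.9100·√(1/122 + 1/228) = 1.3360.
With z* = 2.576, margin = 2.576 × 1.3360 = 3.4415.
x̄₁ − x̄₂ = 124 − 110 = 14.0000; interval 14.0000 ± 3.4415 = (10.56, 17.44).

(10.56, 17.44)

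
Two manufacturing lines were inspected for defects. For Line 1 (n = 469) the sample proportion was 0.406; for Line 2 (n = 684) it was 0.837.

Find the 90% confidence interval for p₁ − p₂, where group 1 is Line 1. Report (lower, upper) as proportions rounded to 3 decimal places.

SE₁ = √(p̂₁(1−p̂₁)/n₁) = √(0.4060·0.5940/469) = 0.02268; SE₂ = √(0.8370·0.1630/684) = 0.01412.
Independent samples: SE of the difference = √(SE₁² + SE₂²) = √(0.0005143824 + 0.0001993744) = 0.02672.
z* for 90% confidence is 1.645, so the margin of error is 1.645 × 0.02672 = 0.04395.
Point estimate p̂₁ − p̂₂ = 0.4060 − 0.8370 = -0.4310.
-0.4310 ± 0.04395 → (-0.475, -0.387).

(-0.475, -0.387)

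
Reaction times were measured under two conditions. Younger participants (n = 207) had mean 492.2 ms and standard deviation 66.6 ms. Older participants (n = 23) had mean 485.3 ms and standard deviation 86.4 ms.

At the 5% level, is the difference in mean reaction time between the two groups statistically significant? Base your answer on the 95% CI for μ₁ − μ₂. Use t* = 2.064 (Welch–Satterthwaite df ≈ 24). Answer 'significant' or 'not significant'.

Standard errors of each mean: 66.6/√207 = 4.6290 and 86.4/√23 = 18.0156.
SE(x̄₁ − x̄₂) = √(4.6290² + 18.0156²) = 18.6008 for independent samples with unequal variances.
With t* = 2.064, the margin is 2.064 × 18.6008 = 38.3921.
x̄₁ − x̄₂ = 492.2 − 485.3 = 6.9000; the interval is 6.9000 ± 38.3921 = (-31.4921, 45.2921).
The interval (-31.4921, 45.2921) contains 0, so the difference is not significant.

not significant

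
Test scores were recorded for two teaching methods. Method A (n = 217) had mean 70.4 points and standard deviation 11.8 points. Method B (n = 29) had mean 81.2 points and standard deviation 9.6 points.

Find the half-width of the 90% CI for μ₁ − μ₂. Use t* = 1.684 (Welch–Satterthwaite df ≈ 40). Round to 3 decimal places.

3.291

Standard errors of each mean: 11.8/√217 = 0.8010 and 9.6/√29 = 1.7827.
SE(x̄₁ − x̄₂) = √(0.8010² + 1.7827²) = 1.9544 for independent samples with unequal variances.
With t* = 1.684, the margin is 1.684 × 1.9544 = 3.2912.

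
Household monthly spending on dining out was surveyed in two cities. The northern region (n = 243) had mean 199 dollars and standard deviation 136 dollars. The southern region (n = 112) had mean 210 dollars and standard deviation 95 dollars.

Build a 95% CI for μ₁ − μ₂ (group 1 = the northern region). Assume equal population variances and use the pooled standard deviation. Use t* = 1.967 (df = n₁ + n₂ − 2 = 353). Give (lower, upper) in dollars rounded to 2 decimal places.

Pooled variance s_p² = [242·136² + 111·95²] / (243+112−2) = 15517.8669, so s_p = 124.5707.
SE_diff = s_p·√(1/n₁ + 1/n₂) = 124.5707·√(1/243 + 1/112) = 14.2272.
t* = 1.967; margin = 1.967 × 14.2272 = 27.9849.
Difference = 199 − 210 = -11.0000.
-11.0000 ± 27.9849 → (-38.98, 16.98).

(-38.98, 16.98)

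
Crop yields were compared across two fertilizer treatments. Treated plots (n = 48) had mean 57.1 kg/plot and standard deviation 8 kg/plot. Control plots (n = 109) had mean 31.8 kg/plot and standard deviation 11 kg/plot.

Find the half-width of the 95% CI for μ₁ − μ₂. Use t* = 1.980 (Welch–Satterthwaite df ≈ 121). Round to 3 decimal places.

3.095

Per-group SEs: s₁/√n₁ = 8/√48 = 1.1547, s₂/√n₂ = 11/√109 = 1.0536.
Unpooled SE of the difference: √(1.33333209 + 1.11007296) = 1.5631.
Margin of error = t* · SE = 1.980 × 1.5631 = 3.0949.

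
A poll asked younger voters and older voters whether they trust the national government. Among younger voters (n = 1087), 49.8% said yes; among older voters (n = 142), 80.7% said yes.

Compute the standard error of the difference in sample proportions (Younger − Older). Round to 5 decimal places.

0.03643

The two standard errors are √(0.4980×0.5020/1087) = 0.01517 and √(0.8070×0.1930/142) = 0.03312.
Because the samples are independent, SE_diff = √(0.01517² + 0.03312²) = 0.03643.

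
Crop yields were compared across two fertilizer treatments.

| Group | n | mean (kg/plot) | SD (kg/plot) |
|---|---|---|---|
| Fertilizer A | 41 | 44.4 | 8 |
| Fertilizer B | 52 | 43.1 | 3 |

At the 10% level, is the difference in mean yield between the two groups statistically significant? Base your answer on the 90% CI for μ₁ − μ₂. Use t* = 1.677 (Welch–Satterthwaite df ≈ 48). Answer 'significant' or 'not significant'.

not significant

Per-group SEs: s₁/√n₁ = 8/√41 = 1.2494, s₂/√n₂ = 3/√52 = 0.4160.
Unpooled SE of the difference: √(1.56100036 + 0.173056) = 1.3168.
Margin of error = t* · SE = 1.677 × 1.3168 = 2.2083.
x̄₁ − x̄₂ = 44.4 − 43.1 = 1.3000.
CI: 1.3000 ± 2.2083 = (-0.9083, 3.5083).
The interval (-0.9083, 3.5083) contains 0, so the difference is not significant.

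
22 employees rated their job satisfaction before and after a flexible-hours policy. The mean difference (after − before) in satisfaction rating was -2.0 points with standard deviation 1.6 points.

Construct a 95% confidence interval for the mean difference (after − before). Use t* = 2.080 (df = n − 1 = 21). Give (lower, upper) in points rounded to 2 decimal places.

(-2.71, -1.29)

This is a matched-pairs design, so SE = s_d/√n = 1.6/√22 = 0.3411.
Margin = 2.080 × 0.3411 = 0.7095; the interval is -2.0 ± 0.7095 = (-2.71, -1.29).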